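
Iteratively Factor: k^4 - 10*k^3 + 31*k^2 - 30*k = (k)*(k^3 - 10*k^2 + 31*k - 30) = k*(k - 2)*(k^2 - 8*k + 15) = k*(k - 5)*(k - 2)*(k - 3)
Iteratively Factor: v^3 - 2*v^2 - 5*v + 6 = (v - 1)*(v^2 - v - 6) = (v - 3)*(v - 1)*(v + 2)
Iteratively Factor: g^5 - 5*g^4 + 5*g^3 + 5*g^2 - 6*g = (g)*(g^4 - 5*g^3 + 5*g^2 + 5*g - 6) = g*(g + 1)*(g^3 - 6*g^2 + 11*g - 6) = g*(g - 3)*(g + 1)*(g^2 - 3*g + 2) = g*(g - 3)*(g - 2)*(g + 1)*(g - 1)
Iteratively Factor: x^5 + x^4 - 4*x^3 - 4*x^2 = (x)*(x^4 + x^3 - 4*x^2 - 4*x) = x*(x - 2)*(x^3 + 3*x^2 + 2*x) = x^2*(x - 2)*(x^2 + 3*x + 2) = x^2*(x - 2)*(x + 2)*(x + 1)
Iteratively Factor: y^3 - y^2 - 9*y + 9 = (y - 3)*(y^2 + 2*y - 3) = (y - 3)*(y + 3)*(y - 1)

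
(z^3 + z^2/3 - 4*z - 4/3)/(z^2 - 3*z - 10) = (3*z^2 - 5*z - 2)/(3*(z - 5))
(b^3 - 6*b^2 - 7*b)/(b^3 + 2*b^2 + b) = (b - 7)/(b + 1)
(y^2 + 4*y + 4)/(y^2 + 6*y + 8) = (y + 2)/(y + 4)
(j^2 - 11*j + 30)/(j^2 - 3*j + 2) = (j^2 - 11*j + 30)/(j^2 - 3*j + 2)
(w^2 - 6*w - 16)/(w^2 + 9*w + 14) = (w - 8)/(w + 7)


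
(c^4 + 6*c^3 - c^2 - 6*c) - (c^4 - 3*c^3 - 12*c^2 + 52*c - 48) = 9*c^3 + 11*c^2 - 58*c + 48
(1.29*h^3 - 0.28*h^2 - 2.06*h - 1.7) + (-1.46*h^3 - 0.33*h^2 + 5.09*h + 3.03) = -0.17*h^3 - 0.61*h^2 + 3.03*h + 1.33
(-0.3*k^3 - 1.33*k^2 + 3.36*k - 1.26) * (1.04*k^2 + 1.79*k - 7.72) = -0.312*k^5 - 1.9202*k^4 + 3.4297*k^3 + 14.9716*k^2 - 28.1946*k + 9.7272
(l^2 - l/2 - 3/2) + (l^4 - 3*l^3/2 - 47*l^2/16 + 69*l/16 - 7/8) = l^4 - 3*l^3/2 - 31*l^2/16 + 61*l/16 - 19/8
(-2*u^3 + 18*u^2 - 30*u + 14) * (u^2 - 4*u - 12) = -2*u^5 + 26*u^4 - 78*u^3 - 82*u^2 + 304*u - 168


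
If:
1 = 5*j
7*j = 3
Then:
No Solution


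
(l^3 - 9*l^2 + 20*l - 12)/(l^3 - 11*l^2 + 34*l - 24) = (l - 2)/(l - 4)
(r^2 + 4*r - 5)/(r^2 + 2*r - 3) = (r + 5)/(r + 3)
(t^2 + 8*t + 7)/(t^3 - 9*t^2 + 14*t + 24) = (t + 7)/(t^2 - 10*t + 24)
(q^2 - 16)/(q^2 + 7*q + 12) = (q - 4)/(q + 3)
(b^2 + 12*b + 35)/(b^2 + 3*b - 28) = (b + 5)/(b - 4)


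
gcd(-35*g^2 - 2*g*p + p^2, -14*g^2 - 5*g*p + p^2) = -7*g + p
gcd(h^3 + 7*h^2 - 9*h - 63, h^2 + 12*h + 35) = h + 7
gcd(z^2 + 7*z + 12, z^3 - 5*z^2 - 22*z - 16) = 1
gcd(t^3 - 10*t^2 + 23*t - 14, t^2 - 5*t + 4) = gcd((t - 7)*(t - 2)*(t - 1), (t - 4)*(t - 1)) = t - 1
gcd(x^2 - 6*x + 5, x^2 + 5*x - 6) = x - 1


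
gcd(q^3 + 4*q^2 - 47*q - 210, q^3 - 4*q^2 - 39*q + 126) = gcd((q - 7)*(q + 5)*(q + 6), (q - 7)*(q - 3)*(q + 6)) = q^2 - q - 42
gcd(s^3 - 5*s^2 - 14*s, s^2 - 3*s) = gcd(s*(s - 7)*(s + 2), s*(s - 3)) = s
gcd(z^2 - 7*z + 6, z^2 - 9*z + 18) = z - 6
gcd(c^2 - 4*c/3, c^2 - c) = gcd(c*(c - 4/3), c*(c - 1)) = c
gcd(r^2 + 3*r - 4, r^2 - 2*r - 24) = r + 4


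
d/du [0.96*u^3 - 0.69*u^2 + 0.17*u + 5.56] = 2.88*u^2 - 1.38*u + 0.17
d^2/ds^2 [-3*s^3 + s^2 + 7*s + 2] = 2 - 18*s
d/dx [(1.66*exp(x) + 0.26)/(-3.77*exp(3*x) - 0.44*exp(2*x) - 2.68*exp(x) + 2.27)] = (12.5164*exp(3*x) + 3.671*exp(2*x) + 0.2288*exp(x) + 4.465)*exp(x)/(14.2129*exp(6*x) + 3.3176*exp(5*x) + 20.4008*exp(4*x) - 14.7574*exp(3*x) + 5.1848*exp(2*x) - 12.1672*exp(x) + 5.1529)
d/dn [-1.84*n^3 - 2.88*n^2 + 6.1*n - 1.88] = -5.52*n^2 - 5.76*n + 6.1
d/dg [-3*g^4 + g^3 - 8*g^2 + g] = -12*g^3 + 3*g^2 - 16*g + 1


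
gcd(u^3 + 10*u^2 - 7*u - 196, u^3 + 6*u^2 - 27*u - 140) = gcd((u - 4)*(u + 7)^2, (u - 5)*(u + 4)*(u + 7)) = u + 7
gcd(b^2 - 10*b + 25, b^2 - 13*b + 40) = b - 5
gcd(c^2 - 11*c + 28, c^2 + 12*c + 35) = 1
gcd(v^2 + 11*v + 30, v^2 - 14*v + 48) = 1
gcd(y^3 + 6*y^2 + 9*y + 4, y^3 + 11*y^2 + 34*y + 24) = y^2 + 5*y + 4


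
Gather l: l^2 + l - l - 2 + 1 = l^2 - 1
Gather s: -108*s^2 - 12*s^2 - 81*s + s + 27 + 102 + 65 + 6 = -120*s^2 - 80*s + 200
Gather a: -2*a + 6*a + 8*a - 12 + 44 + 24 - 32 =12*a + 24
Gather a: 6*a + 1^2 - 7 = 6*a - 6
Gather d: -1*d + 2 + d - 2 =0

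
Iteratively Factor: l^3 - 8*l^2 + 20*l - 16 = (l - 2)*(l^2 - 6*l + 8) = (l - 2)^2*(l - 4)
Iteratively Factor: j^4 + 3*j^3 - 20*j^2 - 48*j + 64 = (j + 4)*(j^3 - j^2 - 16*j + 16) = (j + 4)^2*(j^2 - 5*j + 4) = (j - 1)*(j + 4)^2*(j - 4)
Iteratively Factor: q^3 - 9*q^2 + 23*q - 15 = (q - 3)*(q^2 - 6*q + 5) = (q - 3)*(q - 1)*(q - 5)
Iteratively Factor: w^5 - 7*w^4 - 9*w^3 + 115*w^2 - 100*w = (w - 5)*(w^4 - 2*w^3 - 19*w^2 + 20*w) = (w - 5)^2*(w^3 + 3*w^2 - 4*w) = (w - 5)^2*(w - 1)*(w^2 + 4*w) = (w - 5)^2*(w - 1)*(w + 4)*(w)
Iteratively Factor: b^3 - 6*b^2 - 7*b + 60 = (b + 3)*(b^2 - 9*b + 20) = (b - 5)*(b + 3)*(b - 4)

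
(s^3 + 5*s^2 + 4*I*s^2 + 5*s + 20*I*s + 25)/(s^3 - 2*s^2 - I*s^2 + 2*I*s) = (s^2 + 5*s*(1 + I) + 25*I)/(s*(s - 2))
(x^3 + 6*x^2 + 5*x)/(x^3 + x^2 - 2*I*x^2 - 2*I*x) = (x + 5)/(x - 2*I)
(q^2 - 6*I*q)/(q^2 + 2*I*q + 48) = q/(q + 8*I)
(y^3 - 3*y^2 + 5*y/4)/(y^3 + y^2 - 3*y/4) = (2*y - 5)/(2*y + 3)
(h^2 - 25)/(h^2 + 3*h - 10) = (h - 5)/(h - 2)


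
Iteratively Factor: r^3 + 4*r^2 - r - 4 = (r + 1)*(r^2 + 3*r - 4) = (r + 1)*(r + 4)*(r - 1)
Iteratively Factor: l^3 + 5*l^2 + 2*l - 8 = (l + 2)*(l^2 + 3*l - 4) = (l - 1)*(l + 2)*(l + 4)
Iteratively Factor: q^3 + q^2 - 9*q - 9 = (q + 1)*(q^2 - 9) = (q - 3)*(q + 1)*(q + 3)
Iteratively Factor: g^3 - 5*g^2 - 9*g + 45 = (g - 5)*(g^2 - 9) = (g - 5)*(g + 3)*(g - 3)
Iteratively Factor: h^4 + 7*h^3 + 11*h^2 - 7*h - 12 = (h - 1)*(h^3 + 8*h^2 + 19*h + 12) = (h - 1)*(h + 3)*(h^2 + 5*h + 4) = (h - 1)*(h + 3)*(h + 4)*(h + 1)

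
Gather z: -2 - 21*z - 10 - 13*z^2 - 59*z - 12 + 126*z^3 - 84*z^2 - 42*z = 126*z^3 - 97*z^2 - 122*z - 24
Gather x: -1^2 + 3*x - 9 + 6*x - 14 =9*x - 24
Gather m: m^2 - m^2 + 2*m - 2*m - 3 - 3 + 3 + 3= 0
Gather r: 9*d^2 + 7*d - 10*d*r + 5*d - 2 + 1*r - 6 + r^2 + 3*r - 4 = 9*d^2 + 12*d + r^2 + r*(4 - 10*d) - 12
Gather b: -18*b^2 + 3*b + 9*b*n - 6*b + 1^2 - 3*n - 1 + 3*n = -18*b^2 + b*(9*n - 3)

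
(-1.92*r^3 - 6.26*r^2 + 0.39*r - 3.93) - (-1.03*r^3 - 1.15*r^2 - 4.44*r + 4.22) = -0.89*r^3 - 5.11*r^2 + 4.83*r - 8.15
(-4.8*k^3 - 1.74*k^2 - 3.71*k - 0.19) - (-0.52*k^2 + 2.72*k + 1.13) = -4.8*k^3 - 1.22*k^2 - 6.43*k - 1.32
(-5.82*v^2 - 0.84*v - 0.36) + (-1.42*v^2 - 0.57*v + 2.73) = -7.24*v^2 - 1.41*v + 2.37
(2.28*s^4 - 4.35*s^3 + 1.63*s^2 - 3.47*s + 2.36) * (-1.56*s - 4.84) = -3.5568*s^5 - 4.2492*s^4 + 18.5112*s^3 - 2.476*s^2 + 13.1132*s - 11.4224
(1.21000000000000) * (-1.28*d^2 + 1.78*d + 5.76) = -1.5488*d^2 + 2.1538*d + 6.9696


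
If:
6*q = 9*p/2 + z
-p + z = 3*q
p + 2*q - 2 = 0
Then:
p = 3/7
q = 11/14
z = 39/14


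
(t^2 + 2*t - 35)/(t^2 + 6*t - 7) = (t - 5)/(t - 1)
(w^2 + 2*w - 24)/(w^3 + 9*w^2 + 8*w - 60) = (w - 4)/(w^2 + 3*w - 10)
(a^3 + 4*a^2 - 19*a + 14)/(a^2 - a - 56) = (a^2 - 3*a + 2)/(a - 8)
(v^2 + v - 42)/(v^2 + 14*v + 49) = (v - 6)/(v + 7)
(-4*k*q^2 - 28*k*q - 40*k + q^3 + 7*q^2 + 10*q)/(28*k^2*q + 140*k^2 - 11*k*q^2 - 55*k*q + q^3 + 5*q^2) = (q + 2)/(-7*k + q)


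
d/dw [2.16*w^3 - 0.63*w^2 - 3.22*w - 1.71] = 6.48*w^2 - 1.26*w - 3.22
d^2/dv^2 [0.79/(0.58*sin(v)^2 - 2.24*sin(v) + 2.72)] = (-1.063024*sin(v)^4 + 3.079104*sin(v)^3 + 2.615848*sin(v)^2 - 10.97152*sin(v) + 5.4352)/(0.58*sin(v)^2 - 2.24*sin(v) + 2.72)^3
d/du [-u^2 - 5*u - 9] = -2*u - 5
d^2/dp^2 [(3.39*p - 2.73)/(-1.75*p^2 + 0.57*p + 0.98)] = ((3.39*p - 2.73)*(3.5*p - 0.57)*(7.0*p - 1.14) + (35.595*p - 13.4196)*(-1.75*p^2 + 0.57*p + 0.98))/(-1.75*p^2 + 0.57*p + 0.98)^3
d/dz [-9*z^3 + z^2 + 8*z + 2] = -27*z^2 + 2*z + 8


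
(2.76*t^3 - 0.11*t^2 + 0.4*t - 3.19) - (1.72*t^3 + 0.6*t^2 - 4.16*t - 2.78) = 1.04*t^3 - 0.71*t^2 + 4.56*t - 0.41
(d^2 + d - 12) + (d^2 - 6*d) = 2*d^2 - 5*d - 12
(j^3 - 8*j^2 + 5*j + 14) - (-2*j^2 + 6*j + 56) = j^3 - 6*j^2 - j - 42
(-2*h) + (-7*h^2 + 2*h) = -7*h^2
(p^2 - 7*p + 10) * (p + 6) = p^3 - p^2 - 32*p + 60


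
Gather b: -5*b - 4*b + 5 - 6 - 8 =-9*b - 9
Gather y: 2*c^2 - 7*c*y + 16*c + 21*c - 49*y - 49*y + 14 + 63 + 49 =2*c^2 + 37*c + y*(-7*c - 98) + 126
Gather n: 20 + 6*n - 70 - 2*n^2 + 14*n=-2*n^2 + 20*n - 50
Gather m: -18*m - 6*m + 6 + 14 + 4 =24 - 24*m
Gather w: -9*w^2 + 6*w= -9*w^2 + 6*w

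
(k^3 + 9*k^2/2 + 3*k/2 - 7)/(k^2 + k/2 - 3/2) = (2*k^2 + 11*k + 14)/(2*k + 3)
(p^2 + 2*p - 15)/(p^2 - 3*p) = (p + 5)/p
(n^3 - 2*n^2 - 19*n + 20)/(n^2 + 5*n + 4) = (n^2 - 6*n + 5)/(n + 1)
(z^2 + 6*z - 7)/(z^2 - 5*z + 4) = (z + 7)/(z - 4)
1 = 1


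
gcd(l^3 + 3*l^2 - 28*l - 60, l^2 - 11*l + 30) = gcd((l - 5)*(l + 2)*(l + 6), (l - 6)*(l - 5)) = l - 5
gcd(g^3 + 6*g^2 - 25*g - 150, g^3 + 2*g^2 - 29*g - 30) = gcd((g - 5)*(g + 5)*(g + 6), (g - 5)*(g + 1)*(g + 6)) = g^2 + g - 30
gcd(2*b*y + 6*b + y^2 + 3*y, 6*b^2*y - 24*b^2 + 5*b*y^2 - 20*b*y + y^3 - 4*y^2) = 2*b + y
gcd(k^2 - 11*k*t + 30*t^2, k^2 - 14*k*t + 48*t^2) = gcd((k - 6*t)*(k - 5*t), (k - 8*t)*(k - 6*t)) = -k + 6*t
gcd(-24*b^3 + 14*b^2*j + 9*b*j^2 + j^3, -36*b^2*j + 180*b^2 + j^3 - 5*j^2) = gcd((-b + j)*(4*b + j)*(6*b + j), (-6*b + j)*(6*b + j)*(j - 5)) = 6*b + j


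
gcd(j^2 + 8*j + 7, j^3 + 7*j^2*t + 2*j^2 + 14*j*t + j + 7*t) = j + 1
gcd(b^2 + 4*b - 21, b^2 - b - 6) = b - 3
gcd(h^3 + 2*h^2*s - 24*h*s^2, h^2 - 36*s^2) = h + 6*s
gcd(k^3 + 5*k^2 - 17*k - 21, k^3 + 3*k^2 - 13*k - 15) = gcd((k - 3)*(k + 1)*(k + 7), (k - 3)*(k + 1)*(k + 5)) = k^2 - 2*k - 3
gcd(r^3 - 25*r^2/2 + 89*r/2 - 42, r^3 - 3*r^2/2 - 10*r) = r - 4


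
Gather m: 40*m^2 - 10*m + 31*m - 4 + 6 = 40*m^2 + 21*m + 2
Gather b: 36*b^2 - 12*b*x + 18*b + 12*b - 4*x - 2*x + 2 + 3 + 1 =36*b^2 + b*(30 - 12*x) - 6*x + 6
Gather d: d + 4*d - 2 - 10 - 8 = 5*d - 20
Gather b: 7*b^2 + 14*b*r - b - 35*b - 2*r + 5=7*b^2 + b*(14*r - 36) - 2*r + 5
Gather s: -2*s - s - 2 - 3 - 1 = -3*s - 6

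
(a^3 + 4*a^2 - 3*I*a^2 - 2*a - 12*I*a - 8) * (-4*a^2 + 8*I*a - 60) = -4*a^5 - 16*a^4 + 20*I*a^4 - 28*a^3 + 80*I*a^3 - 112*a^2 + 164*I*a^2 + 120*a + 656*I*a + 480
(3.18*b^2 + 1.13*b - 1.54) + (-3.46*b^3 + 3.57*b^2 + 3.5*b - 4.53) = -3.46*b^3 + 6.75*b^2 + 4.63*b - 6.07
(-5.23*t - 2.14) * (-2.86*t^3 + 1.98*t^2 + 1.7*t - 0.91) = 14.9578*t^4 - 4.235*t^3 - 13.1282*t^2 + 1.1213*t + 1.9474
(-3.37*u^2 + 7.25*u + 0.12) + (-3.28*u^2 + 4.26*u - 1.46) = -6.65*u^2 + 11.51*u - 1.34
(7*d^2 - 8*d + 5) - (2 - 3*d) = 7*d^2 - 5*d + 3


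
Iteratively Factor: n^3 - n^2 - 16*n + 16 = (n - 4)*(n^2 + 3*n - 4) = (n - 4)*(n + 4)*(n - 1)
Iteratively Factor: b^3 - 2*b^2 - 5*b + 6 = (b - 1)*(b^2 - b - 6) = (b - 3)*(b - 1)*(b + 2)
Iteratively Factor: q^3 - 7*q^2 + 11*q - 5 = (q - 5)*(q^2 - 2*q + 1) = (q - 5)*(q - 1)*(q - 1)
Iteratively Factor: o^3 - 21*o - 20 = (o - 5)*(o^2 + 5*o + 4) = (o - 5)*(o + 1)*(o + 4)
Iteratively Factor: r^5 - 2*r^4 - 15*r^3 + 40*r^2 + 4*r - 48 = (r - 2)*(r^4 - 15*r^2 + 10*r + 24) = (r - 3)*(r - 2)*(r^3 + 3*r^2 - 6*r - 8) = (r - 3)*(r - 2)*(r + 1)*(r^2 + 2*r - 8) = (r - 3)*(r - 2)*(r + 1)*(r + 4)*(r - 2)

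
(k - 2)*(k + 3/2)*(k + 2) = k^3 + 3*k^2/2 - 4*k - 6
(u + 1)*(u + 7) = u^2 + 8*u + 7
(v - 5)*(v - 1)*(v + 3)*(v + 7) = v^4 + 4*v^3 - 34*v^2 - 76*v + 105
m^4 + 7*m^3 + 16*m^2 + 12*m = m*(m + 2)^2*(m + 3)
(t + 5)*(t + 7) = t^2 + 12*t + 35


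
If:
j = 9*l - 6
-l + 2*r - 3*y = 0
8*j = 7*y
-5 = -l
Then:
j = 39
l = 5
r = 971/14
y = 312/7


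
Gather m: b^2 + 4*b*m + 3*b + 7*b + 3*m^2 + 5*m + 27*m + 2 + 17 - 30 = b^2 + 10*b + 3*m^2 + m*(4*b + 32) - 11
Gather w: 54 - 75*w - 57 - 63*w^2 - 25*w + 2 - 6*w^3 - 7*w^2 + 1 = -6*w^3 - 70*w^2 - 100*w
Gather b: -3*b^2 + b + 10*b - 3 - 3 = -3*b^2 + 11*b - 6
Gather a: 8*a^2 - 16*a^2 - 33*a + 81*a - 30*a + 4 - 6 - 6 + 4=-8*a^2 + 18*a - 4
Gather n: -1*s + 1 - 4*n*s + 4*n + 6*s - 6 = n*(4 - 4*s) + 5*s - 5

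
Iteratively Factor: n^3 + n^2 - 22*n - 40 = (n + 4)*(n^2 - 3*n - 10) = (n - 5)*(n + 4)*(n + 2)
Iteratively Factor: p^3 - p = (p)*(p^2 - 1) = p*(p - 1)*(p + 1)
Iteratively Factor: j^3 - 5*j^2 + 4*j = (j - 1)*(j^2 - 4*j) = (j - 4)*(j - 1)*(j)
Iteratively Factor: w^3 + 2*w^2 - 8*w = (w)*(w^2 + 2*w - 8) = w*(w + 4)*(w - 2)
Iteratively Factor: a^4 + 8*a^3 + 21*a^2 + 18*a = (a + 3)*(a^3 + 5*a^2 + 6*a) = (a + 2)*(a + 3)*(a^2 + 3*a) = a*(a + 2)*(a + 3)*(a + 3)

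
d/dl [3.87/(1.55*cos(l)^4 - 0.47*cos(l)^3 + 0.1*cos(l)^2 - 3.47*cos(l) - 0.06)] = (23.994*cos(l)^3 - 5.4567*cos(l)^2 + 0.774*cos(l) - 13.4289)*sin(l)/(-1.55*cos(l)^4 + 0.47*cos(l)^3 - 0.1*cos(l)^2 + 3.47*cos(l) + 0.06)^2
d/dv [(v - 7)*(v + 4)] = 2*v - 3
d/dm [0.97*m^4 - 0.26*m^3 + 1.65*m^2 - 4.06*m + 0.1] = 3.88*m^3 - 0.78*m^2 + 3.3*m - 4.06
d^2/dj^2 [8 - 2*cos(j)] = 2*cos(j)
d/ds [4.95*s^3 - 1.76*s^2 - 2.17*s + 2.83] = 14.85*s^2 - 3.52*s - 2.17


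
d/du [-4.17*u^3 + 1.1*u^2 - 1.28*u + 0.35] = -12.51*u^2 + 2.2*u - 1.28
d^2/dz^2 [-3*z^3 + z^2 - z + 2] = 2 - 18*z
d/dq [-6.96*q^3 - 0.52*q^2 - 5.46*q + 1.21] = -20.88*q^2 - 1.04*q - 5.46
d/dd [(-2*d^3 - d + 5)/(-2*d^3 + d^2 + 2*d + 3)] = (-2*d^4 - 12*d^3 + 13*d^2 - 10*d - 13)/(4*d^6 - 4*d^5 - 7*d^4 - 8*d^3 + 10*d^2 + 12*d + 9)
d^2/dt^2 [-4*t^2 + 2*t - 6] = -8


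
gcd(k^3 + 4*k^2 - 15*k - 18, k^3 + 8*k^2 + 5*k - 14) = 1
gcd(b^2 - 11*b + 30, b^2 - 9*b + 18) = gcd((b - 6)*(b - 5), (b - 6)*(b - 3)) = b - 6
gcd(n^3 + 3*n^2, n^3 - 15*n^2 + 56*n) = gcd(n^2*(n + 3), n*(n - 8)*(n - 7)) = n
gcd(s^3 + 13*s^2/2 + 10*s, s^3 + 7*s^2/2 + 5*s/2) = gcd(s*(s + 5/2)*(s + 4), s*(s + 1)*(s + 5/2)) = s^2 + 5*s/2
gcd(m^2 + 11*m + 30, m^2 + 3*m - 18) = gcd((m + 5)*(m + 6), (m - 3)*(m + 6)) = m + 6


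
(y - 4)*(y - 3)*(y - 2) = y^3 - 9*y^2 + 26*y - 24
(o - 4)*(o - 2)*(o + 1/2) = o^3 - 11*o^2/2 + 5*o + 4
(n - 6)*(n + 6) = n^2 - 36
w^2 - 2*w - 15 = (w - 5)*(w + 3)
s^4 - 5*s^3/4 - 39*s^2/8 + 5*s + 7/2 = (s - 2)*(s - 7/4)*(s + 1/2)*(s + 2)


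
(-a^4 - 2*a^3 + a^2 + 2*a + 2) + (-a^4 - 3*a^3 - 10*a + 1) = -2*a^4 - 5*a^3 + a^2 - 8*a + 3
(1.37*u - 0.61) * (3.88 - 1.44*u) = -1.9728*u^2 + 6.194*u - 2.3668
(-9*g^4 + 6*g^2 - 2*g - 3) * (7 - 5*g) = 45*g^5 - 63*g^4 - 30*g^3 + 52*g^2 + g - 21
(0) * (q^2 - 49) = 0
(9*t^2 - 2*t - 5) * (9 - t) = -9*t^3 + 83*t^2 - 13*t - 45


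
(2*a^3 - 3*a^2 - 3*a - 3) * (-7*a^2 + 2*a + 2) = -14*a^5 + 25*a^4 + 19*a^3 + 9*a^2 - 12*a - 6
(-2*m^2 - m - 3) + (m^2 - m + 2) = -m^2 - 2*m - 1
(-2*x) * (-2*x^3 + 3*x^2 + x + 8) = 4*x^4 - 6*x^3 - 2*x^2 - 16*x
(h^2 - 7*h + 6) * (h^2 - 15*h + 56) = h^4 - 22*h^3 + 167*h^2 - 482*h + 336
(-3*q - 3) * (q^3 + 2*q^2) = -3*q^4 - 9*q^3 - 6*q^2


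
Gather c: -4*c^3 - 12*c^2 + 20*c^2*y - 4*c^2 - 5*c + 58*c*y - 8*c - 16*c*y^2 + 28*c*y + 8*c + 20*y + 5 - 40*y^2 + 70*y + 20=-4*c^3 + c^2*(20*y - 16) + c*(-16*y^2 + 86*y - 5) - 40*y^2 + 90*y + 25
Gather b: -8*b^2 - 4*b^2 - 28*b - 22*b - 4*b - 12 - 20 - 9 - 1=-12*b^2 - 54*b - 42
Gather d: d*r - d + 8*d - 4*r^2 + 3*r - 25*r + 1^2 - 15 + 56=d*(r + 7) - 4*r^2 - 22*r + 42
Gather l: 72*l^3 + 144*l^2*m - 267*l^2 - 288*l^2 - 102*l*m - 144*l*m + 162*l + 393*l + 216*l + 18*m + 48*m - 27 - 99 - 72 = 72*l^3 + l^2*(144*m - 555) + l*(771 - 246*m) + 66*m - 198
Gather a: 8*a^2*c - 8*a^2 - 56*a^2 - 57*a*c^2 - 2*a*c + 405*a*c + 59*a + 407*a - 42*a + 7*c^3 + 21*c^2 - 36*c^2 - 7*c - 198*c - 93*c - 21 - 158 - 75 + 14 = a^2*(8*c - 64) + a*(-57*c^2 + 403*c + 424) + 7*c^3 - 15*c^2 - 298*c - 240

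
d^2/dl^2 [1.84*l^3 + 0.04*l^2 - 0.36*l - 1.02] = 11.04*l + 0.08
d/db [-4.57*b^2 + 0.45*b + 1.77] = 0.45 - 9.14*b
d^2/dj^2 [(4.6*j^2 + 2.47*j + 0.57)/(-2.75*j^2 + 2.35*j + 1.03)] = (-96.81375*j^3 - 104.04075*j^2 - 19.8759*j - 7.32771)/(20.796875*j^6 - 53.315625*j^5 + 22.1925*j^4 + 26.960375*j^3 - 8.3121*j^2 - 7.479345*j - 1.092727)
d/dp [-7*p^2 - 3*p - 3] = -14*p - 3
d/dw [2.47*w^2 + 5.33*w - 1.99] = 4.94*w + 5.33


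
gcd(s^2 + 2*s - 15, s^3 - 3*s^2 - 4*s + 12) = s - 3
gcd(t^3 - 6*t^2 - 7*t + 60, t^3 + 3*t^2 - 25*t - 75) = t^2 - 2*t - 15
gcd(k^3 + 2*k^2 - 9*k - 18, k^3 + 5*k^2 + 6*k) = k^2 + 5*k + 6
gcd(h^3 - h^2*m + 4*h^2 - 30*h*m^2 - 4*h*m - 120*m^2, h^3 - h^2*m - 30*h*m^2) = h^2 - h*m - 30*m^2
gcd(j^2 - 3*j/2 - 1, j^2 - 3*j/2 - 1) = j^2 - 3*j/2 - 1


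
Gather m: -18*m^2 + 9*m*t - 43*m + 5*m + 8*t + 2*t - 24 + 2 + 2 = -18*m^2 + m*(9*t - 38) + 10*t - 20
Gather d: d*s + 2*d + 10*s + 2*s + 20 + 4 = d*(s + 2) + 12*s + 24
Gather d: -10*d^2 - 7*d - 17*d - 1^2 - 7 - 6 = -10*d^2 - 24*d - 14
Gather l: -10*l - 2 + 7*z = -10*l + 7*z - 2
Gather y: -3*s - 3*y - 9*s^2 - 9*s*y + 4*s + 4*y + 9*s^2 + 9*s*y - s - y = 0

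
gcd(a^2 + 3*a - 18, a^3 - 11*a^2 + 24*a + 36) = 1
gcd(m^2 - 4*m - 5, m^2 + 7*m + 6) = m + 1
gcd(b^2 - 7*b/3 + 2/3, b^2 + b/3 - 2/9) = b - 1/3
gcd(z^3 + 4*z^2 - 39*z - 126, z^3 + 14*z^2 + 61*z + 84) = z^2 + 10*z + 21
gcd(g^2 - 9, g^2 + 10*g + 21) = g + 3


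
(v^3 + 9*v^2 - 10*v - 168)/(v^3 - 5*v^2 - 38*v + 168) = (v + 7)/(v - 7)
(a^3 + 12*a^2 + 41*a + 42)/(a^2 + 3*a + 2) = (a^2 + 10*a + 21)/(a + 1)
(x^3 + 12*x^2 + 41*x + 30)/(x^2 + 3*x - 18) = (x^2 + 6*x + 5)/(x - 3)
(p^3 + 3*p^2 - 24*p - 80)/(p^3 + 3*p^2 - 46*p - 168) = (p^2 - p - 20)/(p^2 - p - 42)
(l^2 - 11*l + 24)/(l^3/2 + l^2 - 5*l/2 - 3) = 2*(l^2 - 11*l + 24)/(l^3 + 2*l^2 - 5*l - 6)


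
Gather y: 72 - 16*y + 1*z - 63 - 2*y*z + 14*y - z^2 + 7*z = y*(-2*z - 2) - z^2 + 8*z + 9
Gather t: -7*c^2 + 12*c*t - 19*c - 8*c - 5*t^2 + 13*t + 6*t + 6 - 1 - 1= -7*c^2 - 27*c - 5*t^2 + t*(12*c + 19) + 4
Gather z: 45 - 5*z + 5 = 50 - 5*z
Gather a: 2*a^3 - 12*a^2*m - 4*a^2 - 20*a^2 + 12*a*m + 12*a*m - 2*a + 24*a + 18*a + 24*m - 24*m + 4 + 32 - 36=2*a^3 + a^2*(-12*m - 24) + a*(24*m + 40)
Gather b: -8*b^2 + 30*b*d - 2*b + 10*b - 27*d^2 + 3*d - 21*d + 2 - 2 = -8*b^2 + b*(30*d + 8) - 27*d^2 - 18*d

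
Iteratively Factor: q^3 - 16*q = (q + 4)*(q^2 - 4*q) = (q - 4)*(q + 4)*(q)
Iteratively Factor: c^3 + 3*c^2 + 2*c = (c + 1)*(c^2 + 2*c) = (c + 1)*(c + 2)*(c)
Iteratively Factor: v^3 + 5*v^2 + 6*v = (v + 3)*(v^2 + 2*v) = (v + 2)*(v + 3)*(v)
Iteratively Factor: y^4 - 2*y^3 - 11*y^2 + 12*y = (y - 4)*(y^3 + 2*y^2 - 3*y) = (y - 4)*(y - 1)*(y^2 + 3*y) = (y - 4)*(y - 1)*(y + 3)*(y)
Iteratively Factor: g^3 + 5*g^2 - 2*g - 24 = (g + 4)*(g^2 + g - 6) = (g - 2)*(g + 4)*(g + 3)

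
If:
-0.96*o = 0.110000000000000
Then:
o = -0.11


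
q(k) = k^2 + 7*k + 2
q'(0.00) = 7.00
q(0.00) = 2.00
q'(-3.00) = 1.00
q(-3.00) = -10.00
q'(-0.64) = 5.72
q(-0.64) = -2.07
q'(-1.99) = 3.02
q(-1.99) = -7.97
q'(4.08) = 15.16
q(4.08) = 47.21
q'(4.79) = 16.58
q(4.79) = 58.47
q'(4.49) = 15.98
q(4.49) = 53.59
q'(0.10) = 7.20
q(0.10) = 2.71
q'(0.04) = 7.08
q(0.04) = 2.28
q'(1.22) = 9.44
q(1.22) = 12.03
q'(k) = 2*k + 7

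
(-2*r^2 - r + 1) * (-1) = 2*r^2 + r - 1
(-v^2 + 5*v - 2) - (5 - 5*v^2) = 4*v^2 + 5*v - 7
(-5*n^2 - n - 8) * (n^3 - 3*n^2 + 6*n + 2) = -5*n^5 + 14*n^4 - 35*n^3 + 8*n^2 - 50*n - 16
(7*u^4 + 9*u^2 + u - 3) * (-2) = -14*u^4 - 18*u^2 - 2*u + 6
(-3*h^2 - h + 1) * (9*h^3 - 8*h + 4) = -27*h^5 - 9*h^4 + 33*h^3 - 4*h^2 - 12*h + 4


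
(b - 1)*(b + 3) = b^2 + 2*b - 3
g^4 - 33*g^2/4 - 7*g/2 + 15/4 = (g - 3)*(g - 1/2)*(g + 1)*(g + 5/2)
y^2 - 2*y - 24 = (y - 6)*(y + 4)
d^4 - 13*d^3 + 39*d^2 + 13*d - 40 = (d - 8)*(d - 5)*(d - 1)*(d + 1)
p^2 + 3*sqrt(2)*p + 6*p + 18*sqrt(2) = (p + 6)*(p + 3*sqrt(2))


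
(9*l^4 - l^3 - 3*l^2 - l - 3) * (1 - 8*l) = -72*l^5 + 17*l^4 + 23*l^3 + 5*l^2 + 23*l - 3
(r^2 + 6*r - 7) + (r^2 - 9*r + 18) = 2*r^2 - 3*r + 11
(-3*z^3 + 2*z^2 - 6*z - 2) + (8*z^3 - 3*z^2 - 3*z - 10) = 5*z^3 - z^2 - 9*z - 12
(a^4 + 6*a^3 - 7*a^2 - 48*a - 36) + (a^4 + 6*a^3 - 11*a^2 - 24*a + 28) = 2*a^4 + 12*a^3 - 18*a^2 - 72*a - 8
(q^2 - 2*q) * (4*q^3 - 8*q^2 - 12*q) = 4*q^5 - 16*q^4 + 4*q^3 + 24*q^2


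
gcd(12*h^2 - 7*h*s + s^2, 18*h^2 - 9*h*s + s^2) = -3*h + s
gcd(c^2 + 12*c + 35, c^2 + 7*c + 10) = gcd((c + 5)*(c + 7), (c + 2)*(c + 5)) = c + 5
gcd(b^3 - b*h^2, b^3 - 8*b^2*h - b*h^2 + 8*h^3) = b^2 - h^2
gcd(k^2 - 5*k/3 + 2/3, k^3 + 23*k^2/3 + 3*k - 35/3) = k - 1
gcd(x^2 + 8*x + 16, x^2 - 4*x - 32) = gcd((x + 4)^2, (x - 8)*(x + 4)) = x + 4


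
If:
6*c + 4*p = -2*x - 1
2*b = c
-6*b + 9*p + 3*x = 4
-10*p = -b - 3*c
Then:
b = -55/219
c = -110/219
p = -77/438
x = 595/438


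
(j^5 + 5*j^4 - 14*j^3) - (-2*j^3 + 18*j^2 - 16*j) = j^5 + 5*j^4 - 12*j^3 - 18*j^2 + 16*j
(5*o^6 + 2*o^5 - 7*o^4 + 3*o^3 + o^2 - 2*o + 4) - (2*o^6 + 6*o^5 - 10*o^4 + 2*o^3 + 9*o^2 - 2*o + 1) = 3*o^6 - 4*o^5 + 3*o^4 + o^3 - 8*o^2 + 3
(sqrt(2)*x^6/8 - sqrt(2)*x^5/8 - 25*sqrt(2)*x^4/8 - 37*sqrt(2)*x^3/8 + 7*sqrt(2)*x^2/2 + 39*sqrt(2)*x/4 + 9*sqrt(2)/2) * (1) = sqrt(2)*x^6/8 - sqrt(2)*x^5/8 - 25*sqrt(2)*x^4/8 - 37*sqrt(2)*x^3/8 + 7*sqrt(2)*x^2/2 + 39*sqrt(2)*x/4 + 9*sqrt(2)/2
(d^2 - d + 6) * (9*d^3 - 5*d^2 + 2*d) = 9*d^5 - 14*d^4 + 61*d^3 - 32*d^2 + 12*d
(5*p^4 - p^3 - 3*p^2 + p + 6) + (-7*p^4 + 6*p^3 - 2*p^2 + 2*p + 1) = -2*p^4 + 5*p^3 - 5*p^2 + 3*p + 7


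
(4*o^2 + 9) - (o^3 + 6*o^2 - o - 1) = -o^3 - 2*o^2 + o + 10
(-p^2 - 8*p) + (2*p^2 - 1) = p^2 - 8*p - 1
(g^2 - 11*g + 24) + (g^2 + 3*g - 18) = 2*g^2 - 8*g + 6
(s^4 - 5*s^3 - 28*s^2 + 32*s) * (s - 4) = s^5 - 9*s^4 - 8*s^3 + 144*s^2 - 128*s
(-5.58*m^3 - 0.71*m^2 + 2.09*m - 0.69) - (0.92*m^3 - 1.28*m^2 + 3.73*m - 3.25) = -6.5*m^3 + 0.57*m^2 - 1.64*m + 2.56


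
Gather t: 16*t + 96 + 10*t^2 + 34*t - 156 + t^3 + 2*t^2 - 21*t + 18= t^3 + 12*t^2 + 29*t - 42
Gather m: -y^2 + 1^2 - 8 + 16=9 - y^2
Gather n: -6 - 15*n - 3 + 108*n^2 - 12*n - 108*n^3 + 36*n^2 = -108*n^3 + 144*n^2 - 27*n - 9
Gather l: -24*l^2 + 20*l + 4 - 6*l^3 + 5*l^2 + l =-6*l^3 - 19*l^2 + 21*l + 4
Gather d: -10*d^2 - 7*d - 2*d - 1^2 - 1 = -10*d^2 - 9*d - 2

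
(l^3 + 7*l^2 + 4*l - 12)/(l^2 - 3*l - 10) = (l^2 + 5*l - 6)/(l - 5)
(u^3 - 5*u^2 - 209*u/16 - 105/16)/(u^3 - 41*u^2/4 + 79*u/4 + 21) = (u + 5/4)/(u - 4)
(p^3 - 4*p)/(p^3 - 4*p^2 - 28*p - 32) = p*(p - 2)/(p^2 - 6*p - 16)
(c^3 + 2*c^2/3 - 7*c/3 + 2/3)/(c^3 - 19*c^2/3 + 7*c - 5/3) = (c + 2)/(c - 5)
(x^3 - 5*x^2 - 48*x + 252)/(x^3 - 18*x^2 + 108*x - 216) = (x + 7)/(x - 6)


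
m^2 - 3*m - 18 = (m - 6)*(m + 3)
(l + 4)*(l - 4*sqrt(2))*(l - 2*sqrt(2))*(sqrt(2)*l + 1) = sqrt(2)*l^4 - 11*l^3 + 4*sqrt(2)*l^3 - 44*l^2 + 10*sqrt(2)*l^2 + 16*l + 40*sqrt(2)*l + 64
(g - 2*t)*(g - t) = g^2 - 3*g*t + 2*t^2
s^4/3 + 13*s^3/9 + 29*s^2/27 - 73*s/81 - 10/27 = (s/3 + 1)*(s - 2/3)*(s + 1/3)*(s + 5/3)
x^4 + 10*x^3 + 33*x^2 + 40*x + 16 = (x + 1)^2*(x + 4)^2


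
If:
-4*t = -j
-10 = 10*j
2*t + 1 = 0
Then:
No Solution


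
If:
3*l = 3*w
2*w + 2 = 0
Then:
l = -1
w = -1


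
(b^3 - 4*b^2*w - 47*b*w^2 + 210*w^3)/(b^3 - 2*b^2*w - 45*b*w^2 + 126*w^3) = (-b + 5*w)/(-b + 3*w)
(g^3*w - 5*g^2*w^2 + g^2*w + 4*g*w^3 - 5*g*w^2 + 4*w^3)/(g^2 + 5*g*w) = w*(g^3 - 5*g^2*w + g^2 + 4*g*w^2 - 5*g*w + 4*w^2)/(g*(g + 5*w))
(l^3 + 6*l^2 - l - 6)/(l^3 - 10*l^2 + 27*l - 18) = (l^2 + 7*l + 6)/(l^2 - 9*l + 18)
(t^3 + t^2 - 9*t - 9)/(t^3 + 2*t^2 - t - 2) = (t^2 - 9)/(t^2 + t - 2)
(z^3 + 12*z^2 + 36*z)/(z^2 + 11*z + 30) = z*(z + 6)/(z + 5)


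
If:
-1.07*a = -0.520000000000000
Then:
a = 0.49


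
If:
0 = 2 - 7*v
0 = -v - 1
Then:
No Solution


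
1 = 1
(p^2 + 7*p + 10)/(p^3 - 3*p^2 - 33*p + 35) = (p + 2)/(p^2 - 8*p + 7)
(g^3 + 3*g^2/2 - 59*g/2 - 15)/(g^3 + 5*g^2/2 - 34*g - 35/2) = (g + 6)/(g + 7)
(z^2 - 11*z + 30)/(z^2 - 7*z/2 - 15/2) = 2*(z - 6)/(2*z + 3)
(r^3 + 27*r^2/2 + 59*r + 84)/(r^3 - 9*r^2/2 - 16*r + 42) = (r^2 + 10*r + 24)/(r^2 - 8*r + 12)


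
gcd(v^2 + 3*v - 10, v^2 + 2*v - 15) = v + 5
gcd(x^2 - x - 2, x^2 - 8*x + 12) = x - 2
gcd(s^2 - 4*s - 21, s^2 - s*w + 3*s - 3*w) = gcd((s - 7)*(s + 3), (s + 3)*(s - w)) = s + 3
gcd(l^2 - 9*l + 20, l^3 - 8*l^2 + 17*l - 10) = l - 5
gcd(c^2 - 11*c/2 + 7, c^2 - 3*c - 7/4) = c - 7/2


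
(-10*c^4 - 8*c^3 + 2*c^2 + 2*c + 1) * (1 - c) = 10*c^5 - 2*c^4 - 10*c^3 + c + 1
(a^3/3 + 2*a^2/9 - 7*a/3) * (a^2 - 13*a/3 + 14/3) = a^5/3 - 11*a^4/9 - 47*a^3/27 + 301*a^2/27 - 98*a/9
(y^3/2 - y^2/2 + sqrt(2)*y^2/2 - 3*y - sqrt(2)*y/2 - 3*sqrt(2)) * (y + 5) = y^4/2 + sqrt(2)*y^3/2 + 2*y^3 - 11*y^2/2 + 2*sqrt(2)*y^2 - 15*y - 11*sqrt(2)*y/2 - 15*sqrt(2)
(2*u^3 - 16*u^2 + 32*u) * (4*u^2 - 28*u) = 8*u^5 - 120*u^4 + 576*u^3 - 896*u^2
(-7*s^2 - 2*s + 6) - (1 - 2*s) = 5 - 7*s^2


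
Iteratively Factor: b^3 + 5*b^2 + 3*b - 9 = (b - 1)*(b^2 + 6*b + 9) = (b - 1)*(b + 3)*(b + 3)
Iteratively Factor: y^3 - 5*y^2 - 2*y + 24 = (y - 3)*(y^2 - 2*y - 8) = (y - 3)*(y + 2)*(y - 4)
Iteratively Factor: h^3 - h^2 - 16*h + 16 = (h + 4)*(h^2 - 5*h + 4) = (h - 1)*(h + 4)*(h - 4)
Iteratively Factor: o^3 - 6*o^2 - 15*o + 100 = (o + 4)*(o^2 - 10*o + 25) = (o - 5)*(o + 4)*(o - 5)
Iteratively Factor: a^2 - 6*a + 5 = (a - 1)*(a - 5)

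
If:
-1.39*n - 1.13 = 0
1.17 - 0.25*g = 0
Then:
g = 4.68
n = -0.81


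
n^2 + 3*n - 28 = (n - 4)*(n + 7)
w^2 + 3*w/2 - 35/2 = (w - 7/2)*(w + 5)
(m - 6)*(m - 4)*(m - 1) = m^3 - 11*m^2 + 34*m - 24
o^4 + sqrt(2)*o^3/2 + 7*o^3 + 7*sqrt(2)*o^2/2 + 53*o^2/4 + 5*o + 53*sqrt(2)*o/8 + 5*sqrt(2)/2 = (o + 1/2)*(o + 5/2)*(o + 4)*(o + sqrt(2)/2)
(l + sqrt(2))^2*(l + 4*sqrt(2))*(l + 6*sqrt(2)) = l^4 + 12*sqrt(2)*l^3 + 90*l^2 + 116*sqrt(2)*l + 96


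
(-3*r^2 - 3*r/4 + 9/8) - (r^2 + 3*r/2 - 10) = -4*r^2 - 9*r/4 + 89/8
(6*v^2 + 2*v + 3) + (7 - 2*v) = 6*v^2 + 10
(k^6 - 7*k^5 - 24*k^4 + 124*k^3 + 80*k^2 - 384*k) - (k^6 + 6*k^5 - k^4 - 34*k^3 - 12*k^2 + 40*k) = -13*k^5 - 23*k^4 + 158*k^3 + 92*k^2 - 424*k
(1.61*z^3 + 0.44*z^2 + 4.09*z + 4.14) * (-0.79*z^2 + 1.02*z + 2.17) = -1.2719*z^5 + 1.2946*z^4 + 0.7114*z^3 + 1.856*z^2 + 13.0981*z + 8.9838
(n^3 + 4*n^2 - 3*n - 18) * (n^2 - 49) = n^5 + 4*n^4 - 52*n^3 - 214*n^2 + 147*n + 882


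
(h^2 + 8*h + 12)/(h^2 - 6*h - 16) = (h + 6)/(h - 8)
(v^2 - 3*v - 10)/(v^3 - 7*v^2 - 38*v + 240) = (v + 2)/(v^2 - 2*v - 48)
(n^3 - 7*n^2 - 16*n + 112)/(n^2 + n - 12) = (n^2 - 11*n + 28)/(n - 3)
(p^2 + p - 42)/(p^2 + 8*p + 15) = (p^2 + p - 42)/(p^2 + 8*p + 15)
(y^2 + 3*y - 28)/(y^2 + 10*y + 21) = (y - 4)/(y + 3)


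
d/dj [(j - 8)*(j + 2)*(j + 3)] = 3*j^2 - 6*j - 34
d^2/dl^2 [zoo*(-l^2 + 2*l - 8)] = zoo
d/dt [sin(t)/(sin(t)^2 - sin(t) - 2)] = (cos(t)^2 - 3)*cos(t)/(sin(t) + cos(t)^2 + 1)^2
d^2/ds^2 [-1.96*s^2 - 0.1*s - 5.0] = -3.92000000000000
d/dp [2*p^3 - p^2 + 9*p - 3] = 6*p^2 - 2*p + 9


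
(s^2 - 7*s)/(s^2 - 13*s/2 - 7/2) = 2*s/(2*s + 1)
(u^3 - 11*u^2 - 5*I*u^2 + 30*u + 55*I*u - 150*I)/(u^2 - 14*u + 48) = (u^2 - 5*u*(1 + I) + 25*I)/(u - 8)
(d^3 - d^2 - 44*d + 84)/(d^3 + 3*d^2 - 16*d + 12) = (d^2 + d - 42)/(d^2 + 5*d - 6)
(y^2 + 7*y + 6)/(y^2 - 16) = (y^2 + 7*y + 6)/(y^2 - 16)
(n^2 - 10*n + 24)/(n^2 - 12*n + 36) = (n - 4)/(n - 6)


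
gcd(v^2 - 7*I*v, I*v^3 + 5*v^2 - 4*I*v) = v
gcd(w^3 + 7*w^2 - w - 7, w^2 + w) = w + 1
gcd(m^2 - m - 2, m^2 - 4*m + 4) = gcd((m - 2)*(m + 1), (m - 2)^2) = m - 2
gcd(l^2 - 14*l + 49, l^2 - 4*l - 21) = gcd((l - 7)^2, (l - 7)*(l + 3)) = l - 7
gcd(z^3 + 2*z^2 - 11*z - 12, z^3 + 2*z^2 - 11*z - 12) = z^3 + 2*z^2 - 11*z - 12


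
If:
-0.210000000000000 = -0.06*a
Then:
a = 3.50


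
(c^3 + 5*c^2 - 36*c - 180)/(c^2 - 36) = c + 5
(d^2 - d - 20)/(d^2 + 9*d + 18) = (d^2 - d - 20)/(d^2 + 9*d + 18)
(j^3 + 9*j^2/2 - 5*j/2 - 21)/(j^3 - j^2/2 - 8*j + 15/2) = (2*j^2 + 3*j - 14)/(2*j^2 - 7*j + 5)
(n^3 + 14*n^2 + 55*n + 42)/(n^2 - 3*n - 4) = (n^2 + 13*n + 42)/(n - 4)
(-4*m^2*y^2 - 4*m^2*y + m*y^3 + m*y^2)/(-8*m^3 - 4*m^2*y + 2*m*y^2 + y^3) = m*y*(4*m*y + 4*m - y^2 - y)/(8*m^3 + 4*m^2*y - 2*m*y^2 - y^3)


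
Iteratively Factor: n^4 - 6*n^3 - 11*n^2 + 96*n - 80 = (n - 1)*(n^3 - 5*n^2 - 16*n + 80) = (n - 4)*(n - 1)*(n^2 - n - 20) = (n - 5)*(n - 4)*(n - 1)*(n + 4)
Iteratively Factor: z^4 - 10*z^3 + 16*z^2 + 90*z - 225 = (z - 3)*(z^3 - 7*z^2 - 5*z + 75) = (z - 3)*(z + 3)*(z^2 - 10*z + 25) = (z - 5)*(z - 3)*(z + 3)*(z - 5)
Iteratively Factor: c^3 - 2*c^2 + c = (c - 1)*(c^2 - c) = (c - 1)^2*(c)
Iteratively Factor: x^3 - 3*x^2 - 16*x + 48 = (x - 4)*(x^2 + x - 12) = (x - 4)*(x - 3)*(x + 4)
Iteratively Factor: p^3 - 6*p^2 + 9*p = (p)*(p^2 - 6*p + 9) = p*(p - 3)*(p - 3)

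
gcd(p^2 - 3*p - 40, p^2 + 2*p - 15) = p + 5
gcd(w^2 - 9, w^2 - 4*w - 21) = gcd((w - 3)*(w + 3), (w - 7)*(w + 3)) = w + 3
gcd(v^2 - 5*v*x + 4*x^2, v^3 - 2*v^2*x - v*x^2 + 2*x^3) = -v + x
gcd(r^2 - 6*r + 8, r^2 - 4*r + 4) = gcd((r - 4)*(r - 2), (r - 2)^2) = r - 2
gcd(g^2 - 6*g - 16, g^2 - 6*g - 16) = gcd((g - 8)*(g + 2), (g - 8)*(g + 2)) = g^2 - 6*g - 16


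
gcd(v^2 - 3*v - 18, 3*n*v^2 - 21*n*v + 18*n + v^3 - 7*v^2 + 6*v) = v - 6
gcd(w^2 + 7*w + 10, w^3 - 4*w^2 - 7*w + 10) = w + 2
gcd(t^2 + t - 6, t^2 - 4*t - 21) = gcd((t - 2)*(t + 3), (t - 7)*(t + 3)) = t + 3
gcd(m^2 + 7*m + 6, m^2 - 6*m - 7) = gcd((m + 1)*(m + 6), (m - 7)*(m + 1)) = m + 1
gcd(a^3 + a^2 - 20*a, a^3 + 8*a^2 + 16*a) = a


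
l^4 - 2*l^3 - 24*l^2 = l^2*(l - 6)*(l + 4)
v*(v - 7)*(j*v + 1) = j*v^3 - 7*j*v^2 + v^2 - 7*v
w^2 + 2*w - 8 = (w - 2)*(w + 4)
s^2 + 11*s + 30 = (s + 5)*(s + 6)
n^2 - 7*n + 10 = (n - 5)*(n - 2)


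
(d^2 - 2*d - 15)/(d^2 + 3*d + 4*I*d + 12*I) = (d - 5)/(d + 4*I)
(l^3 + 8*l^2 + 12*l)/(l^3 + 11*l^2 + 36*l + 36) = l/(l + 3)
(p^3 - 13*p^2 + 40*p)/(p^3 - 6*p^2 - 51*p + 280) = p/(p + 7)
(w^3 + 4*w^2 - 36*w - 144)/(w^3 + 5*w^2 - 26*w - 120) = (w - 6)/(w - 5)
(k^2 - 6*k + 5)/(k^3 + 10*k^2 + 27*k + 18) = (k^2 - 6*k + 5)/(k^3 + 10*k^2 + 27*k + 18)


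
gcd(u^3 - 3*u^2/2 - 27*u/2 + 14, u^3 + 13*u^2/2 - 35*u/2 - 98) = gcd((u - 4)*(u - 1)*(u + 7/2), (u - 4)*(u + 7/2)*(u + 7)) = u^2 - u/2 - 14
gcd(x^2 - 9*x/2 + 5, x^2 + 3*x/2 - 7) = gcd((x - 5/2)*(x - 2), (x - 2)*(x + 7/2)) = x - 2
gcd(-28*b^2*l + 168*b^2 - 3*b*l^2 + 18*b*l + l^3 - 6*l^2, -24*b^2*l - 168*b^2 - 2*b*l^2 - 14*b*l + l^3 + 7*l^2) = 4*b + l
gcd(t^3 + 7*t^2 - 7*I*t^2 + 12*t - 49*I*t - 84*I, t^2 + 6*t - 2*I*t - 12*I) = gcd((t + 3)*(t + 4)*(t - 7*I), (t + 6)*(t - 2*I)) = 1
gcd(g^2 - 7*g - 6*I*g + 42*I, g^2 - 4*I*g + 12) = g - 6*I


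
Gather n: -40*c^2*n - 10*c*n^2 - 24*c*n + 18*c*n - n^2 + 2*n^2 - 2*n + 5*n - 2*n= n^2*(1 - 10*c) + n*(-40*c^2 - 6*c + 1)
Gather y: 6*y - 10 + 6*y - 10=12*y - 20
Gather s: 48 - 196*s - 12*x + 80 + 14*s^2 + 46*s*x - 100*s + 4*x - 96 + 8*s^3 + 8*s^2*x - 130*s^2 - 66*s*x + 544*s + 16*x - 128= 8*s^3 + s^2*(8*x - 116) + s*(248 - 20*x) + 8*x - 96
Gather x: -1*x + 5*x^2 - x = 5*x^2 - 2*x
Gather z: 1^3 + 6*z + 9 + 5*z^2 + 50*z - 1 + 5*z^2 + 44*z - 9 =10*z^2 + 100*z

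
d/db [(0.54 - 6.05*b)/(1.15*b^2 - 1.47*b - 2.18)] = (6.9575*b^2 - 1.242*b + 13.9828)/(1.3225*b^4 - 3.381*b^3 - 2.8531*b^2 + 6.4092*b + 4.7524)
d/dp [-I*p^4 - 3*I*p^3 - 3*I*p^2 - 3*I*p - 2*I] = I*(-4*p^3 - 9*p^2 - 6*p - 3)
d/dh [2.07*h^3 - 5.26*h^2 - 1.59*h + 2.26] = 6.21*h^2 - 10.52*h - 1.59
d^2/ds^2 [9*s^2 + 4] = 18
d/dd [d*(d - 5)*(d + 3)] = 3*d^2 - 4*d - 15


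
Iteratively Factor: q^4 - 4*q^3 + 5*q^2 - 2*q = (q)*(q^3 - 4*q^2 + 5*q - 2) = q*(q - 2)*(q^2 - 2*q + 1) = q*(q - 2)*(q - 1)*(q - 1)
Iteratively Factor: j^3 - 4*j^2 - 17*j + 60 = (j - 5)*(j^2 + j - 12) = (j - 5)*(j - 3)*(j + 4)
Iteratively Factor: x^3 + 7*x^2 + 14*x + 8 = (x + 2)*(x^2 + 5*x + 4) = (x + 2)*(x + 4)*(x + 1)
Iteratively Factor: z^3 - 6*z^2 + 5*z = (z)*(z^2 - 6*z + 5) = z*(z - 5)*(z - 1)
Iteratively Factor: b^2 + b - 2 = (b + 2)*(b - 1)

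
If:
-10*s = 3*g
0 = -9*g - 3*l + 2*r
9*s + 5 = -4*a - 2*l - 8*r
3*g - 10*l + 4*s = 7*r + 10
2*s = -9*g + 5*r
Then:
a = -1425/442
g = 250/221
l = -470/221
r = 420/221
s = -75/221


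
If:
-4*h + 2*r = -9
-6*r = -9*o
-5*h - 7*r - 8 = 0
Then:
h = 47/38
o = -77/57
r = -77/38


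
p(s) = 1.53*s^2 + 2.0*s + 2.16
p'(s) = 3.06*s + 2.0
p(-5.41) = 36.12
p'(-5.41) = -14.55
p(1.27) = 7.17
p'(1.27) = 5.89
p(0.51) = 3.58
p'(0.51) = 3.56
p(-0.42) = 1.59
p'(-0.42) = 0.71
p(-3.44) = 13.39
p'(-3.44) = -8.53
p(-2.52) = 6.84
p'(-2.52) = -5.71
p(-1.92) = 3.96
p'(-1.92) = -3.88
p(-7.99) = 83.86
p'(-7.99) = -22.45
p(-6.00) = 45.24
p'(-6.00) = -16.36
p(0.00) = 2.16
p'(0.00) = 2.00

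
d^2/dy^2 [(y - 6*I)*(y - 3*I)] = 2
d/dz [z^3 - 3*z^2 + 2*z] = 3*z^2 - 6*z + 2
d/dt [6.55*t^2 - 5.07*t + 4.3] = 13.1*t - 5.07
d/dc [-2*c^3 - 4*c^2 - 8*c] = -6*c^2 - 8*c - 8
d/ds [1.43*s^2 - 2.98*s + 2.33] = 2.86*s - 2.98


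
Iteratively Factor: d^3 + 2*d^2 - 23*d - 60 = (d + 3)*(d^2 - d - 20) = (d - 5)*(d + 3)*(d + 4)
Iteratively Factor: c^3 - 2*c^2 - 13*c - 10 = (c + 1)*(c^2 - 3*c - 10) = (c - 5)*(c + 1)*(c + 2)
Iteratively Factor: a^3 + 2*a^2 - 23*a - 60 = (a - 5)*(a^2 + 7*a + 12) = (a - 5)*(a + 3)*(a + 4)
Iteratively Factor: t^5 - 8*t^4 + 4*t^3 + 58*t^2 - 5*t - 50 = (t + 2)*(t^4 - 10*t^3 + 24*t^2 + 10*t - 25) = (t - 5)*(t + 2)*(t^3 - 5*t^2 - t + 5) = (t - 5)*(t + 1)*(t + 2)*(t^2 - 6*t + 5) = (t - 5)^2*(t + 1)*(t + 2)*(t - 1)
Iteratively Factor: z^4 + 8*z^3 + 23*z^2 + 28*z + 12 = (z + 2)*(z^3 + 6*z^2 + 11*z + 6) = (z + 2)*(z + 3)*(z^2 + 3*z + 2) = (z + 1)*(z + 2)*(z + 3)*(z + 2)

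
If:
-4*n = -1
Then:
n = 1/4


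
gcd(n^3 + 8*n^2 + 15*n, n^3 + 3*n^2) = n^2 + 3*n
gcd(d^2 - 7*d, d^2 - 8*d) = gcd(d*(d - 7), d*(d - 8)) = d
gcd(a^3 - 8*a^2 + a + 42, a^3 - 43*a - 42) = a - 7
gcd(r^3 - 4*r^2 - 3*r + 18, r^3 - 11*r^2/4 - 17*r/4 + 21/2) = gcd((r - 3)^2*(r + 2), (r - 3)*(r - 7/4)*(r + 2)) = r^2 - r - 6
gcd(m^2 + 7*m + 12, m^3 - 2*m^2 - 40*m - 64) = m + 4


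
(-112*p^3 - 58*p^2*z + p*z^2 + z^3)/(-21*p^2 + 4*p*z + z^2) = (-16*p^2 - 6*p*z + z^2)/(-3*p + z)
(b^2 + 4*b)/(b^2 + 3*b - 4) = b/(b - 1)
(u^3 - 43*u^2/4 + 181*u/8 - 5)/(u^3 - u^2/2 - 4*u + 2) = (8*u^3 - 86*u^2 + 181*u - 40)/(4*(2*u^3 - u^2 - 8*u + 4))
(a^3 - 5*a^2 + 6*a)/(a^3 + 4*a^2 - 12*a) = (a - 3)/(a + 6)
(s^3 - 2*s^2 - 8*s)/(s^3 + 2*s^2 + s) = (s^2 - 2*s - 8)/(s^2 + 2*s + 1)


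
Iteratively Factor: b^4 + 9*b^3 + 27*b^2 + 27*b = (b + 3)*(b^3 + 6*b^2 + 9*b) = b*(b + 3)*(b^2 + 6*b + 9) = b*(b + 3)^2*(b + 3)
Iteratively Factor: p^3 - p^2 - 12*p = (p)*(p^2 - p - 12) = p*(p - 4)*(p + 3)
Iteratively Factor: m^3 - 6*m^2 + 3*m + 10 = (m - 2)*(m^2 - 4*m - 5) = (m - 5)*(m - 2)*(m + 1)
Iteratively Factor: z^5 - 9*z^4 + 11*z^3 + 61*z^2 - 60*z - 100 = (z - 2)*(z^4 - 7*z^3 - 3*z^2 + 55*z + 50) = (z - 5)*(z - 2)*(z^3 - 2*z^2 - 13*z - 10) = (z - 5)^2*(z - 2)*(z^2 + 3*z + 2) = (z - 5)^2*(z - 2)*(z + 2)*(z + 1)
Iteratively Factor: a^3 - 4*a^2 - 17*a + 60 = (a - 3)*(a^2 - a - 20) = (a - 5)*(a - 3)*(a + 4)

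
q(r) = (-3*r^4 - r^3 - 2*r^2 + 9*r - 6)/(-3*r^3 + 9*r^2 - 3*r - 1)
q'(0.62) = 638.64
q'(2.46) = -924.16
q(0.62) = 16.21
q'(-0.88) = -2.05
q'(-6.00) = 0.85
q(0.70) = -6.20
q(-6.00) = -3.85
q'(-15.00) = 0.97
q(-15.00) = -12.23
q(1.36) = -2.55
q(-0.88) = -1.56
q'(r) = (9*r^2 - 18*r + 3)*(-3*r^4 - r^3 - 2*r^2 + 9*r - 6)/(-3*r^3 + 9*r^2 - 3*r - 1)^2 + (-12*r^3 - 3*r^2 - 4*r + 9)/(-3*r^3 + 9*r^2 - 3*r - 1) = (9*r^6 - 54*r^5 + 12*r^4 + 72*r^3 - 126*r^2 + 112*r - 27)/(9*r^6 - 54*r^5 + 99*r^4 - 48*r^3 - 9*r^2 + 6*r + 1)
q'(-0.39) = -31.66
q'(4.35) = -1.80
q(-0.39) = -5.72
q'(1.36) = -4.94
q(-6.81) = -4.55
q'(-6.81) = 0.88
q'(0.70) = 116.77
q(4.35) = 12.80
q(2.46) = -84.80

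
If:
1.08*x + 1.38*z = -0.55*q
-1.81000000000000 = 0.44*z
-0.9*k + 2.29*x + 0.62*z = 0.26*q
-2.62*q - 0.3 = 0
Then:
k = 10.72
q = -0.11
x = 5.31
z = -4.11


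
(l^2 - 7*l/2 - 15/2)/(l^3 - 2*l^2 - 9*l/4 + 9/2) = 2*(l - 5)/(2*l^2 - 7*l + 6)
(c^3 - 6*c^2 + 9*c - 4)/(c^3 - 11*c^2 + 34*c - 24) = (c - 1)/(c - 6)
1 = 1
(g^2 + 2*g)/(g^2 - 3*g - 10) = g/(g - 5)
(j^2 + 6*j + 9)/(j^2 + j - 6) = (j + 3)/(j - 2)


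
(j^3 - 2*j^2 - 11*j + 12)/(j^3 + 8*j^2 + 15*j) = (j^2 - 5*j + 4)/(j*(j + 5))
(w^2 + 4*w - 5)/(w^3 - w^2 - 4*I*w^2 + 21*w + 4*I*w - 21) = (w + 5)/(w^2 - 4*I*w + 21)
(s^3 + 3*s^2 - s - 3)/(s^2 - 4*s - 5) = (s^2 + 2*s - 3)/(s - 5)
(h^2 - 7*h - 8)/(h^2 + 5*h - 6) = (h^2 - 7*h - 8)/(h^2 + 5*h - 6)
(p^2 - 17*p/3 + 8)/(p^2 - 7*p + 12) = (p - 8/3)/(p - 4)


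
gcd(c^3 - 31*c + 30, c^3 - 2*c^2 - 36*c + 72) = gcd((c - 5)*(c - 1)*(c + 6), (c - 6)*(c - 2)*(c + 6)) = c + 6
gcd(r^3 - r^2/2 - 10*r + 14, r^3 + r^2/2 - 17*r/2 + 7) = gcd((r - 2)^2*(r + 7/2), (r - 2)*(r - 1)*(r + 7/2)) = r^2 + 3*r/2 - 7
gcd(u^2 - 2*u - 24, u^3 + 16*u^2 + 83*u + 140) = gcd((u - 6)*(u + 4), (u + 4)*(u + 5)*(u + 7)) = u + 4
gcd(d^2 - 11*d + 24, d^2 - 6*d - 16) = d - 8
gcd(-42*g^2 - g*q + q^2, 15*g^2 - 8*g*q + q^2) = 1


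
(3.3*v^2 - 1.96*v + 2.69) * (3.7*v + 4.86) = 12.21*v^3 + 8.786*v^2 + 0.427399999999999*v + 13.0734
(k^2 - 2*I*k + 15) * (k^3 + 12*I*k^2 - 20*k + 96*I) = k^5 + 10*I*k^4 + 19*k^3 + 316*I*k^2 - 108*k + 1440*I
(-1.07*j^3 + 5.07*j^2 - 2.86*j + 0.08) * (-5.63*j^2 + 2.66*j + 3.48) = 6.0241*j^5 - 31.3903*j^4 + 25.8644*j^3 + 9.5856*j^2 - 9.74*j + 0.2784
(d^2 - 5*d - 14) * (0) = 0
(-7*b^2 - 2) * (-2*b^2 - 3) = 14*b^4 + 25*b^2 + 6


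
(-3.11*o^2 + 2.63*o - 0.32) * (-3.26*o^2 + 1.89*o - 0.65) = 10.1386*o^4 - 14.4517*o^3 + 8.0354*o^2 - 2.3143*o + 0.208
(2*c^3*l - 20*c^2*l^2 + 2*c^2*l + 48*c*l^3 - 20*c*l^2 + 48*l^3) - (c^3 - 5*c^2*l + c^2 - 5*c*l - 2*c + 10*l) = 2*c^3*l - c^3 - 20*c^2*l^2 + 7*c^2*l - c^2 + 48*c*l^3 - 20*c*l^2 + 5*c*l + 2*c + 48*l^3 - 10*l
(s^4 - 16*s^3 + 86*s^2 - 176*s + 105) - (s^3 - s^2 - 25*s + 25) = s^4 - 17*s^3 + 87*s^2 - 151*s + 80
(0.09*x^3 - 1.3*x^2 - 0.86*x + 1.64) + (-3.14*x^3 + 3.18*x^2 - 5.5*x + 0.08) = -3.05*x^3 + 1.88*x^2 - 6.36*x + 1.72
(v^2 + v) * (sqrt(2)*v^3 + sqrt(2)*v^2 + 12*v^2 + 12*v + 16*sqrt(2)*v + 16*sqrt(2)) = sqrt(2)*v^5 + 2*sqrt(2)*v^4 + 12*v^4 + 24*v^3 + 17*sqrt(2)*v^3 + 12*v^2 + 32*sqrt(2)*v^2 + 16*sqrt(2)*v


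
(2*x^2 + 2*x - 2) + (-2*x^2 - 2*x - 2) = -4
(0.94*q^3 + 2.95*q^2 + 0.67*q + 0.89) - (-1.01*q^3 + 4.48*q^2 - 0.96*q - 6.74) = 1.95*q^3 - 1.53*q^2 + 1.63*q + 7.63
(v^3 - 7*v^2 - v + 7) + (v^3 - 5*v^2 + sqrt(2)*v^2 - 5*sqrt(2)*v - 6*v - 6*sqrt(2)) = 2*v^3 - 12*v^2 + sqrt(2)*v^2 - 5*sqrt(2)*v - 7*v - 6*sqrt(2) + 7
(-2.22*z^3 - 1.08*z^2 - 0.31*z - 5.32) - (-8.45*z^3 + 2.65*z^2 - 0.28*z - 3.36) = 6.23*z^3 - 3.73*z^2 - 0.03*z - 1.96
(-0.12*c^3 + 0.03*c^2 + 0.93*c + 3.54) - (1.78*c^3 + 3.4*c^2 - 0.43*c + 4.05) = -1.9*c^3 - 3.37*c^2 + 1.36*c - 0.51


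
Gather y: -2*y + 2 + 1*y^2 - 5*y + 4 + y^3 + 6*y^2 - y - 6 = y^3 + 7*y^2 - 8*y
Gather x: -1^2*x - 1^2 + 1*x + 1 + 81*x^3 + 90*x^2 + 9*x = 81*x^3 + 90*x^2 + 9*x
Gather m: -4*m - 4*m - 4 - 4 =-8*m - 8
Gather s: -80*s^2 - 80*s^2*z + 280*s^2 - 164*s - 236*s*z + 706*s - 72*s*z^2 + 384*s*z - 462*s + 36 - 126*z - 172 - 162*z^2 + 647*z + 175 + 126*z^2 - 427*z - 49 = s^2*(200 - 80*z) + s*(-72*z^2 + 148*z + 80) - 36*z^2 + 94*z - 10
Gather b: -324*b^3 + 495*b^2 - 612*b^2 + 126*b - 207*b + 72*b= -324*b^3 - 117*b^2 - 9*b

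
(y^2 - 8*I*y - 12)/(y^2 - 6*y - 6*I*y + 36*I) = (y - 2*I)/(y - 6)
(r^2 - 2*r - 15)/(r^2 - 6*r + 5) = (r + 3)/(r - 1)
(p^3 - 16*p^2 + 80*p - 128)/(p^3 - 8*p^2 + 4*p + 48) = (p^2 - 12*p + 32)/(p^2 - 4*p - 12)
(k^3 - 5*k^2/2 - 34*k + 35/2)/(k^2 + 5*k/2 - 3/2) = (k^2 - 2*k - 35)/(k + 3)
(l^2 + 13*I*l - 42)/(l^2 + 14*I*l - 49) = (l + 6*I)/(l + 7*I)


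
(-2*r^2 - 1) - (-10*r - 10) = -2*r^2 + 10*r + 9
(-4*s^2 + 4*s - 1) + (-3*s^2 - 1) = -7*s^2 + 4*s - 2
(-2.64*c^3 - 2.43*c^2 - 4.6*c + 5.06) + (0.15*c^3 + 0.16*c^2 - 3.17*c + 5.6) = -2.49*c^3 - 2.27*c^2 - 7.77*c + 10.66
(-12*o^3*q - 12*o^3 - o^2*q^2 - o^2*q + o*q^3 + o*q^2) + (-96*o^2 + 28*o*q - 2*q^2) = -12*o^3*q - 12*o^3 - o^2*q^2 - o^2*q - 96*o^2 + o*q^3 + o*q^2 + 28*o*q - 2*q^2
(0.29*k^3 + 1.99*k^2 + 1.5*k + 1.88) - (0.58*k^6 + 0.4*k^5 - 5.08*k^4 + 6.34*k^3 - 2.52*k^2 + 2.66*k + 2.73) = -0.58*k^6 - 0.4*k^5 + 5.08*k^4 - 6.05*k^3 + 4.51*k^2 - 1.16*k - 0.85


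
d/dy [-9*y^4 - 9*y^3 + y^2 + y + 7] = -36*y^3 - 27*y^2 + 2*y + 1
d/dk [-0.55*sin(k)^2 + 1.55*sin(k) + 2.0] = (1.55 - 1.1*sin(k))*cos(k)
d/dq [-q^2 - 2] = -2*q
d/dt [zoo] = 0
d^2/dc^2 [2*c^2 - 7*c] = 4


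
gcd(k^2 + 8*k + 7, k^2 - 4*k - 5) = k + 1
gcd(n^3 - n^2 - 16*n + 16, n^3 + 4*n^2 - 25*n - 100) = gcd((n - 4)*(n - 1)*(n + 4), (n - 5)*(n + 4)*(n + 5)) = n + 4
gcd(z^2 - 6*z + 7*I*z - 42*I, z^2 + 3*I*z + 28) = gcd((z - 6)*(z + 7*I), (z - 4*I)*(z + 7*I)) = z + 7*I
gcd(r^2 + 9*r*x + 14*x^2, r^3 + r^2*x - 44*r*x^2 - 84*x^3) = r + 2*x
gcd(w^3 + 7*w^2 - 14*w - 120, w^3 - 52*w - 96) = w + 6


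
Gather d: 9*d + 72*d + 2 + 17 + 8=81*d + 27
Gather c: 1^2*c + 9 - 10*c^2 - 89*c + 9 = -10*c^2 - 88*c + 18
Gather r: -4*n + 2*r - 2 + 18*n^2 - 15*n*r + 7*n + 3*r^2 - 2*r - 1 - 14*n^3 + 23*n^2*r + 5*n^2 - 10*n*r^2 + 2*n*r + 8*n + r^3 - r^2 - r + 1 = -14*n^3 + 23*n^2 + 11*n + r^3 + r^2*(2 - 10*n) + r*(23*n^2 - 13*n - 1) - 2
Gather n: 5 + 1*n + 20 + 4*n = 5*n + 25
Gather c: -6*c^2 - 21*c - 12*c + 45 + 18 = -6*c^2 - 33*c + 63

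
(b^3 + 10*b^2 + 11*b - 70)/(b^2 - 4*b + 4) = (b^2 + 12*b + 35)/(b - 2)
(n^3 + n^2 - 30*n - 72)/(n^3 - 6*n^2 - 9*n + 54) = (n + 4)/(n - 3)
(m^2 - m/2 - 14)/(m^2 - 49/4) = 2*(m - 4)/(2*m - 7)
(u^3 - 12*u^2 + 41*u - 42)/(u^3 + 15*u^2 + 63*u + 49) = (u^3 - 12*u^2 + 41*u - 42)/(u^3 + 15*u^2 + 63*u + 49)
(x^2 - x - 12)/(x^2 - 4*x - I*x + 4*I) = (x + 3)/(x - I)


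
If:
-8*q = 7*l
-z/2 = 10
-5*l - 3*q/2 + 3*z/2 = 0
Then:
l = -480/59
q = 420/59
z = -20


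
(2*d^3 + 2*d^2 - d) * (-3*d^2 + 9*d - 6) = -6*d^5 + 12*d^4 + 9*d^3 - 21*d^2 + 6*d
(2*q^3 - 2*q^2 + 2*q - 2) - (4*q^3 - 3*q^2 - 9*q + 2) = -2*q^3 + q^2 + 11*q - 4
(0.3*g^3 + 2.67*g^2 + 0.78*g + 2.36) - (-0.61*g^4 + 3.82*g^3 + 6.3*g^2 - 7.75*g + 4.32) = 0.61*g^4 - 3.52*g^3 - 3.63*g^2 + 8.53*g - 1.96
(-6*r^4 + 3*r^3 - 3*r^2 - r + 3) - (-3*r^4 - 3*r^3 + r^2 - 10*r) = -3*r^4 + 6*r^3 - 4*r^2 + 9*r + 3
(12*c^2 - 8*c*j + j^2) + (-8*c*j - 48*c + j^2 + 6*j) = 12*c^2 - 16*c*j - 48*c + 2*j^2 + 6*j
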